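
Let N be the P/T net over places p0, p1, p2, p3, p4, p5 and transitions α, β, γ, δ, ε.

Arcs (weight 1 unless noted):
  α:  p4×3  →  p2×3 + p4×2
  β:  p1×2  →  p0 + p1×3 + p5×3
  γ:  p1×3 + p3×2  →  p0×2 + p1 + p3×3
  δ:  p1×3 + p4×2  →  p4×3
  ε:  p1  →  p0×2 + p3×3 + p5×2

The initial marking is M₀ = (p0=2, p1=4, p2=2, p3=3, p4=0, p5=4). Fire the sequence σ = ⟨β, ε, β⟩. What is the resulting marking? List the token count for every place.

step 1: fire β:  (p0=2, p1=4, p2=2, p3=3, p4=0, p5=4) → (p0=3, p1=5, p2=2, p3=3, p4=0, p5=7)
step 2: fire ε:  (p0=3, p1=5, p2=2, p3=3, p4=0, p5=7) → (p0=5, p1=4, p2=2, p3=6, p4=0, p5=9)
step 3: fire β:  (p0=5, p1=4, p2=2, p3=6, p4=0, p5=9) → (p0=6, p1=5, p2=2, p3=6, p4=0, p5=12)

(p0=6, p1=5, p2=2, p3=6, p4=0, p5=12)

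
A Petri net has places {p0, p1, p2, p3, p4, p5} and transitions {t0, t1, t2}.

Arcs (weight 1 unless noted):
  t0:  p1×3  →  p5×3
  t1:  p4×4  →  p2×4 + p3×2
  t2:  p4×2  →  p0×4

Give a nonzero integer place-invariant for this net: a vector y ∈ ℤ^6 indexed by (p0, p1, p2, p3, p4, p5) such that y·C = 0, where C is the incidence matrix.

y = (p0:0, p1:0, p2:1, p3:-2, p4:0, p5:0)

Incidence matrix C (rows=places, cols=transitions):
       t0   t1   t2
   p0   0    0    4
   p1  -3    0    0
   p2   0    4    0
   p3   0    2    0
   p4   0   -4   -2
   p5   3    0    0

Candidate y = [0, 0, 1, -2, 0, 0]; check y·C column-wise:
  col t0: 0·-3 + 1·0 + -2·0 + 0·3 = 0
  col t1: 1·4 + -2·2 + 0·-4 = 0
  col t2: 0·4 + 1·0 + -2·0 + 0·-2 = 0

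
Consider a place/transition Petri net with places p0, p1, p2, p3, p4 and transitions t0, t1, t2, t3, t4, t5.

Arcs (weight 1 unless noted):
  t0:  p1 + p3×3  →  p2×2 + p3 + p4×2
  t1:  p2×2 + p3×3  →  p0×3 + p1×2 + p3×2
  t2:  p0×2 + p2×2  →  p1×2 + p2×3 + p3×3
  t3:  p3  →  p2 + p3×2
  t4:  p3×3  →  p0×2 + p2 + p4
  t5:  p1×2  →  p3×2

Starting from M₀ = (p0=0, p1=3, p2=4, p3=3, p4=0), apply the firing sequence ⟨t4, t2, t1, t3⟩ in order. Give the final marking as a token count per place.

step 1: fire t4:  (p0=0, p1=3, p2=4, p3=3, p4=0) → (p0=2, p1=3, p2=5, p3=0, p4=1)
step 2: fire t2:  (p0=2, p1=3, p2=5, p3=0, p4=1) → (p0=0, p1=5, p2=6, p3=3, p4=1)
step 3: fire t1:  (p0=0, p1=5, p2=6, p3=3, p4=1) → (p0=3, p1=7, p2=4, p3=2, p4=1)
step 4: fire t3:  (p0=3, p1=7, p2=4, p3=2, p4=1) → (p0=3, p1=7, p2=5, p3=3, p4=1)

(p0=3, p1=7, p2=5, p3=3, p4=1)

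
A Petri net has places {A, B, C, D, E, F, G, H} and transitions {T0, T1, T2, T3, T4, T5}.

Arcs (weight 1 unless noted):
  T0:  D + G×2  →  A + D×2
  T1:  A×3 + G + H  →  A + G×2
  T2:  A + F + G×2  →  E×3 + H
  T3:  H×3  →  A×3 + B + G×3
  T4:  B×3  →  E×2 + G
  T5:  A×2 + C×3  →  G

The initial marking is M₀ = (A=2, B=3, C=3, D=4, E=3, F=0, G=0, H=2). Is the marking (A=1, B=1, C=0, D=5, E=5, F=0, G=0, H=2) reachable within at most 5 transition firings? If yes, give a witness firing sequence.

NO — not reachable within 5 firings

depth 0: 1 marking
depth 1: 3 markings reached so far
depth 2: 4 markings reached so far
depth 3: 5 markings reached so far
depth 4: 5 markings reached so far
(frontier empty at depth 4; search complete)
target is not among the 5 markings reachable within 5 steps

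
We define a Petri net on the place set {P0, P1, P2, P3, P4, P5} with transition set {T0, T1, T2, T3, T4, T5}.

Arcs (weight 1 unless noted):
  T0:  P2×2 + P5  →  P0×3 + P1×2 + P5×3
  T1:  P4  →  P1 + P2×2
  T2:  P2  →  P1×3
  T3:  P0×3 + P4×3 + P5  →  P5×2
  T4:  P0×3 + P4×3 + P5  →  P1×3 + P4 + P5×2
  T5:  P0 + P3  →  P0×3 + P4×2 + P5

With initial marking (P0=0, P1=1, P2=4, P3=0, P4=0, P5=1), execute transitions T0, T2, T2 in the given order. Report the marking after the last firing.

step 1: fire T0:  (P0=0, P1=1, P2=4, P3=0, P4=0, P5=1) → (P0=3, P1=3, P2=2, P3=0, P4=0, P5=3)
step 2: fire T2:  (P0=3, P1=3, P2=2, P3=0, P4=0, P5=3) → (P0=3, P1=6, P2=1, P3=0, P4=0, P5=3)
step 3: fire T2:  (P0=3, P1=6, P2=1, P3=0, P4=0, P5=3) → (P0=3, P1=9, P2=0, P3=0, P4=0, P5=3)

(P0=3, P1=9, P2=0, P3=0, P4=0, P5=3)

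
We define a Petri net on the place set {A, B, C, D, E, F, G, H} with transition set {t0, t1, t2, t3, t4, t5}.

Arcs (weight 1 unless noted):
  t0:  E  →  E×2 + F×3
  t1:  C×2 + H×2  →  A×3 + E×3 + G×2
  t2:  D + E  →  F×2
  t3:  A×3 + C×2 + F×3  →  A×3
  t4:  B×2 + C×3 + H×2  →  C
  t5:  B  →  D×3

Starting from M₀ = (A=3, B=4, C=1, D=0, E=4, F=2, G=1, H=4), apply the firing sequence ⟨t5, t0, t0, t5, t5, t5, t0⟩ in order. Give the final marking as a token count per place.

step 1: fire t5:  (A=3, B=4, C=1, D=0, E=4, F=2, G=1, H=4) → (A=3, B=3, C=1, D=3, E=4, F=2, G=1, H=4)
step 2: fire t0:  (A=3, B=3, C=1, D=3, E=4, F=2, G=1, H=4) → (A=3, B=3, C=1, D=3, E=5, F=5, G=1, H=4)
step 3: fire t0:  (A=3, B=3, C=1, D=3, E=5, F=5, G=1, H=4) → (A=3, B=3, C=1, D=3, E=6, F=8, G=1, H=4)
step 4: fire t5:  (A=3, B=3, C=1, D=3, E=6, F=8, G=1, H=4) → (A=3, B=2, C=1, D=6, E=6, F=8, G=1, H=4)
step 5: fire t5:  (A=3, B=2, C=1, D=6, E=6, F=8, G=1, H=4) → (A=3, B=1, C=1, D=9, E=6, F=8, G=1, H=4)
step 6: fire t5:  (A=3, B=1, C=1, D=9, E=6, F=8, G=1, H=4) → (A=3, B=0, C=1, D=12, E=6, F=8, G=1, H=4)
step 7: fire t0:  (A=3, B=0, C=1, D=12, E=6, F=8, G=1, H=4) → (A=3, B=0, C=1, D=12, E=7, F=11, G=1, H=4)

(A=3, B=0, C=1, D=12, E=7, F=11, G=1, H=4)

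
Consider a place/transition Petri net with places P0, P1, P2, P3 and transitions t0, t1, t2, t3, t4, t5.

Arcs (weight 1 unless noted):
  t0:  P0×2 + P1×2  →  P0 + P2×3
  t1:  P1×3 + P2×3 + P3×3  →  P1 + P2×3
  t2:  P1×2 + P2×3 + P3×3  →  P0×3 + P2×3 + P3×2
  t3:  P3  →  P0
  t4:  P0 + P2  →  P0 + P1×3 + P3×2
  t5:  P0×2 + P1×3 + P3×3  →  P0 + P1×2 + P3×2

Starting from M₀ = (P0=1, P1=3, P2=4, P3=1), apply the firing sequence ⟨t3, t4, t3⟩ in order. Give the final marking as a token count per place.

(P0=3, P1=6, P2=3, P3=1)

step 1: fire t3:  (P0=1, P1=3, P2=4, P3=1) → (P0=2, P1=3, P2=4, P3=0)
step 2: fire t4:  (P0=2, P1=3, P2=4, P3=0) → (P0=2, P1=6, P2=3, P3=2)
step 3: fire t3:  (P0=2, P1=6, P2=3, P3=2) → (P0=3, P1=6, P2=3, P3=1)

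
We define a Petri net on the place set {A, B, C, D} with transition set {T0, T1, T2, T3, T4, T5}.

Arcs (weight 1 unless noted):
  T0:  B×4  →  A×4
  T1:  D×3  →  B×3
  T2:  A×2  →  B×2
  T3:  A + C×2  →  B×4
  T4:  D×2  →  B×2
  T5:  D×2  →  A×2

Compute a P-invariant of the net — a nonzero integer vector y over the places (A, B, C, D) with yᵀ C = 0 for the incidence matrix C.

Incidence matrix C (rows=places, cols=transitions):
       T0   T1   T2   T3   T4   T5
    A   4    0   -2   -1    0    2
    B  -4    3    2    4    2    0
    C   0    0    0   -2    0    0
    D   0   -3    0    0   -2   -2

Candidate y = [2, 2, 3, 2]; check y·C column-wise:
  col T0: 2·4 + 2·-4 + 3·0 + 2·0 = 0
  col T1: 2·0 + 2·3 + 3·0 + 2·-3 = 0
  col T2: 2·-2 + 2·2 + 3·0 + 2·0 = 0
  col T3: 2·-1 + 2·4 + 3·-2 + 2·0 = 0
  col T4: 2·0 + 2·2 + 3·0 + 2·-2 = 0
  col T5: 2·2 + 2·0 + 3·0 + 2·-2 = 0

y = (A:2, B:2, C:3, D:2)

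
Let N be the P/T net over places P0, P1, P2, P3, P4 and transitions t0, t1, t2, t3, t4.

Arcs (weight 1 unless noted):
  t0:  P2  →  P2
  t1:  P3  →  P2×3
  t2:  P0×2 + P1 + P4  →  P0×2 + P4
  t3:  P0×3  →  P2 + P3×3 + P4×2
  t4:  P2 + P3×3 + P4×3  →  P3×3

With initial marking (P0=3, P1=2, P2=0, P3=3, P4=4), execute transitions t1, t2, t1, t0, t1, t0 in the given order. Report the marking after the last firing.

(P0=3, P1=1, P2=9, P3=0, P4=4)

step 1: fire t1:  (P0=3, P1=2, P2=0, P3=3, P4=4) → (P0=3, P1=2, P2=3, P3=2, P4=4)
step 2: fire t2:  (P0=3, P1=2, P2=3, P3=2, P4=4) → (P0=3, P1=1, P2=3, P3=2, P4=4)
step 3: fire t1:  (P0=3, P1=1, P2=3, P3=2, P4=4) → (P0=3, P1=1, P2=6, P3=1, P4=4)
step 4: fire t0:  (P0=3, P1=1, P2=6, P3=1, P4=4) → (P0=3, P1=1, P2=6, P3=1, P4=4)
step 5: fire t1:  (P0=3, P1=1, P2=6, P3=1, P4=4) → (P0=3, P1=1, P2=9, P3=0, P4=4)
step 6: fire t0:  (P0=3, P1=1, P2=9, P3=0, P4=4) → (P0=3, P1=1, P2=9, P3=0, P4=4)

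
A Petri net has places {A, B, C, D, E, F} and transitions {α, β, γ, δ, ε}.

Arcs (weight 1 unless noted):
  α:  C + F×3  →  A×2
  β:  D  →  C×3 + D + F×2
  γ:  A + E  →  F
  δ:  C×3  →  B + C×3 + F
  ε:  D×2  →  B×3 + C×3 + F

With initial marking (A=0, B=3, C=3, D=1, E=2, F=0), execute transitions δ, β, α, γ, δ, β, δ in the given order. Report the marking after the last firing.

step 1: fire δ:  (A=0, B=3, C=3, D=1, E=2, F=0) → (A=0, B=4, C=3, D=1, E=2, F=1)
step 2: fire β:  (A=0, B=4, C=3, D=1, E=2, F=1) → (A=0, B=4, C=6, D=1, E=2, F=3)
step 3: fire α:  (A=0, B=4, C=6, D=1, E=2, F=3) → (A=2, B=4, C=5, D=1, E=2, F=0)
step 4: fire γ:  (A=2, B=4, C=5, D=1, E=2, F=0) → (A=1, B=4, C=5, D=1, E=1, F=1)
step 5: fire δ:  (A=1, B=4, C=5, D=1, E=1, F=1) → (A=1, B=5, C=5, D=1, E=1, F=2)
step 6: fire β:  (A=1, B=5, C=5, D=1, E=1, F=2) → (A=1, B=5, C=8, D=1, E=1, F=4)
step 7: fire δ:  (A=1, B=5, C=8, D=1, E=1, F=4) → (A=1, B=6, C=8, D=1, E=1, F=5)

(A=1, B=6, C=8, D=1, E=1, F=5)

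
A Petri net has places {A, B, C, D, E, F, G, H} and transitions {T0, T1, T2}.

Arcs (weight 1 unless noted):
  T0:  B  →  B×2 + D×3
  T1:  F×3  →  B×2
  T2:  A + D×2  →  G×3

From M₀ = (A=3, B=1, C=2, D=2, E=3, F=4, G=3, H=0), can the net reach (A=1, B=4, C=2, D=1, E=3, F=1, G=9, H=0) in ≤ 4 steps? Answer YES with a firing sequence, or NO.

YES — reachable via ⟨T0, T1, T2, T2⟩ (4 firings)

step 1: fire T0:  (A=3, B=1, C=2, D=2, E=3, F=4, G=3, H=0) → (A=3, B=2, C=2, D=5, E=3, F=4, G=3, H=0)
step 2: fire T1:  (A=3, B=2, C=2, D=5, E=3, F=4, G=3, H=0) → (A=3, B=4, C=2, D=5, E=3, F=1, G=3, H=0)
step 3: fire T2:  (A=3, B=4, C=2, D=5, E=3, F=1, G=3, H=0) → (A=2, B=4, C=2, D=3, E=3, F=1, G=6, H=0)
step 4: fire T2:  (A=2, B=4, C=2, D=3, E=3, F=1, G=6, H=0) → (A=1, B=4, C=2, D=1, E=3, F=1, G=9, H=0)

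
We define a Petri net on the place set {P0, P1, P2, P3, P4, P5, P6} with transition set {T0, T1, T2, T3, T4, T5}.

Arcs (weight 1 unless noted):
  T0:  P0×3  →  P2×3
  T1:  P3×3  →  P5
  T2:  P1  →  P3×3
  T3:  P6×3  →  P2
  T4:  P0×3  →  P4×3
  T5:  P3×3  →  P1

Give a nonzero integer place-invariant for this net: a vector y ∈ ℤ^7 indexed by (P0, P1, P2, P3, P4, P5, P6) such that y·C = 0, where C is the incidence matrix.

y = (P0:0, P1:3, P2:0, P3:1, P4:0, P5:3, P6:0)

Incidence matrix C (rows=places, cols=transitions):
       T0   T1   T2   T3   T4   T5
   P0  -3    0    0    0   -3    0
   P1   0    0   -1    0    0    1
   P2   3    0    0    1    0    0
   P3   0   -3    3    0    0   -3
   P4   0    0    0    0    3    0
   P5   0    1    0    0    0    0
   P6   0    0    0   -3    0    0

Candidate y = [0, 3, 0, 1, 0, 3, 0]; check y·C column-wise:
  col T0: 0·-3 + 3·0 + 0·3 + 1·0 + 3·0 = 0
  col T1: 3·0 + 1·-3 + 3·1 = 0
  col T2: 3·-1 + 1·3 + 3·0 = 0
  col T3: 3·0 + 0·1 + 1·0 + 3·0 + 0·-3 = 0
  col T4: 0·-3 + 3·0 + 1·0 + 0·3 + 3·0 = 0
  col T5: 3·1 + 1·-3 + 3·0 = 0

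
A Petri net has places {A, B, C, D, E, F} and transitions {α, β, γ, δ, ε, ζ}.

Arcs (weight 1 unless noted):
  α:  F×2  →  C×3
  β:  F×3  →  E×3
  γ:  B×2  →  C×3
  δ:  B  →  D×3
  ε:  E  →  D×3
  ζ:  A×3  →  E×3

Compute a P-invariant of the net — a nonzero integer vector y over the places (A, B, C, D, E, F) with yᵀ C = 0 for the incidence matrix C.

Incidence matrix C (rows=places, cols=transitions):
        α    β    γ    δ    ε    ζ
    A   0    0    0    0    0   -3
    B   0    0   -2   -1    0    0
    C   3    0    3    0    0    0
    D   0    0    0    3    3    0
    E   0    3    0    0   -1    3
    F  -2   -3    0    0    0    0

Candidate y = [3, 3, 2, 1, 3, 3]; check y·C column-wise:
  col α: 3·0 + 3·0 + 2·3 + 1·0 + 3·0 + 3·-2 = 0
  col β: 3·0 + 3·0 + 2·0 + 1·0 + 3·3 + 3·-3 = 0
  col γ: 3·0 + 3·-2 + 2·3 + 1·0 + 3·0 + 3·0 = 0
  col δ: 3·0 + 3·-1 + 2·0 + 1·3 + 3·0 + 3·0 = 0
  col ε: 3·0 + 3·0 + 2·0 + 1·3 + 3·-1 + 3·0 = 0
  col ζ: 3·-3 + 3·0 + 2·0 + 1·0 + 3·3 + 3·0 = 0

y = (A:3, B:3, C:2, D:1, E:3, F:3)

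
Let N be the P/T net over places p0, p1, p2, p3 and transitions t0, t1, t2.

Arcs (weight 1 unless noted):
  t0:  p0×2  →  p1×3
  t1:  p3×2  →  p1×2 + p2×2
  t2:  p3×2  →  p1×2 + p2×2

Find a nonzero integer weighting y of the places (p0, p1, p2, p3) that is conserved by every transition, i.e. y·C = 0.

Incidence matrix C (rows=places, cols=transitions):
       t0   t1   t2
   p0  -2    0    0
   p1   3    2    2
   p2   0    2    2
   p3   0   -2   -2

Candidate y = [3, 2, -2, 0]; check y·C column-wise:
  col t0: 3·-2 + 2·3 + -2·0 = 0
  col t1: 3·0 + 2·2 + -2·2 + 0·-2 = 0
  col t2: 3·0 + 2·2 + -2·2 + 0·-2 = 0

y = (p0:3, p1:2, p2:-2, p3:0)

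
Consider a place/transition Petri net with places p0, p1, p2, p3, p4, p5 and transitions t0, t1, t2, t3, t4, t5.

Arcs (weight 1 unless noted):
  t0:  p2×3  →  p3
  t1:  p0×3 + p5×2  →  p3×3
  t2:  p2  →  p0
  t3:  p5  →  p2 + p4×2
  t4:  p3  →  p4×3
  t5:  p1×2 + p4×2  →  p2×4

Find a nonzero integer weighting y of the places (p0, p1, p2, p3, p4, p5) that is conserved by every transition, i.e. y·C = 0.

y = (p0:1, p1:1, p2:1, p3:3, p4:1, p5:3)

Incidence matrix C (rows=places, cols=transitions):
       t0   t1   t2   t3   t4   t5
   p0   0   -3    1    0    0    0
   p1   0    0    0    0    0   -2
   p2  -3    0   -1    1    0    4
   p3   1    3    0    0   -1    0
   p4   0    0    0    2    3   -2
   p5   0   -2    0   -1    0    0

Candidate y = [1, 1, 1, 3, 1, 3]; check y·C column-wise:
  col t0: 1·0 + 1·0 + 1·-3 + 3·1 + 1·0 + 3·0 = 0
  col t1: 1·-3 + 1·0 + 1·0 + 3·3 + 1·0 + 3·-2 = 0
  col t2: 1·1 + 1·0 + 1·-1 + 3·0 + 1·0 + 3·0 = 0
  col t3: 1·0 + 1·0 + 1·1 + 3·0 + 1·2 + 3·-1 = 0
  col t4: 1·0 + 1·0 + 1·0 + 3·-1 + 1·3 + 3·0 = 0
  col t5: 1·0 + 1·-2 + 1·4 + 3·0 + 1·-2 + 3·0 = 0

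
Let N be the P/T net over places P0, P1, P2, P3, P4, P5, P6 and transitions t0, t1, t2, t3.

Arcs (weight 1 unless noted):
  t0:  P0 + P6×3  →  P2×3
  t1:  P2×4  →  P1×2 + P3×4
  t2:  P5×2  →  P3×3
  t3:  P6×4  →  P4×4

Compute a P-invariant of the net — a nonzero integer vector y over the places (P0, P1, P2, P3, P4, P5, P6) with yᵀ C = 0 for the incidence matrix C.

Incidence matrix C (rows=places, cols=transitions):
       t0   t1   t2   t3
   P0  -1    0    0    0
   P1   0    2    0    0
   P2   3   -4    0    0
   P3   0    4    3    0
   P4   0    0    0    4
   P5   0    0   -2    0
   P6  -3    0    0   -4

Candidate y = [3, 2, 1, 0, 0, 0, 0]; check y·C column-wise:
  col t0: 3·-1 + 2·0 + 1·3 + 0·-3 = 0
  col t1: 3·0 + 2·2 + 1·-4 + 0·4 = 0
  col t2: 3·0 + 2·0 + 1·0 + 0·3 + 0·-2 = 0
  col t3: 3·0 + 2·0 + 1·0 + 0·4 + 0·-4 = 0

y = (P0:3, P1:2, P2:1, P3:0, P4:0, P5:0, P6:0)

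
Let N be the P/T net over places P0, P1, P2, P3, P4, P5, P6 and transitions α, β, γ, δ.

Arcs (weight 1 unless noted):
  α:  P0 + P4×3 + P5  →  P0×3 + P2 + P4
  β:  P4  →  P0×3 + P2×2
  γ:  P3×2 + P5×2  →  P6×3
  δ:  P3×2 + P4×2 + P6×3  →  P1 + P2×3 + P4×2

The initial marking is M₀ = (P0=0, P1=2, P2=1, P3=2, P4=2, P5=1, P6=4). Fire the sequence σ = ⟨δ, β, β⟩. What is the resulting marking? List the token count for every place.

step 1: fire δ:  (P0=0, P1=2, P2=1, P3=2, P4=2, P5=1, P6=4) → (P0=0, P1=3, P2=4, P3=0, P4=2, P5=1, P6=1)
step 2: fire β:  (P0=0, P1=3, P2=4, P3=0, P4=2, P5=1, P6=1) → (P0=3, P1=3, P2=6, P3=0, P4=1, P5=1, P6=1)
step 3: fire β:  (P0=3, P1=3, P2=6, P3=0, P4=1, P5=1, P6=1) → (P0=6, P1=3, P2=8, P3=0, P4=0, P5=1, P6=1)

(P0=6, P1=3, P2=8, P3=0, P4=0, P5=1, P6=1)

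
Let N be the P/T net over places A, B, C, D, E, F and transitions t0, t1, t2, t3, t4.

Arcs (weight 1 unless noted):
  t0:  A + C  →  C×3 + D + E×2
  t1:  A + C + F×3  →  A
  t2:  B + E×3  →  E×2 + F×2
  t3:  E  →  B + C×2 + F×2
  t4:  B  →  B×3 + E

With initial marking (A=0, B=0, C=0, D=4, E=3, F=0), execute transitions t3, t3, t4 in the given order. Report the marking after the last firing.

(A=0, B=4, C=4, D=4, E=2, F=4)

step 1: fire t3:  (A=0, B=0, C=0, D=4, E=3, F=0) → (A=0, B=1, C=2, D=4, E=2, F=2)
step 2: fire t3:  (A=0, B=1, C=2, D=4, E=2, F=2) → (A=0, B=2, C=4, D=4, E=1, F=4)
step 3: fire t4:  (A=0, B=2, C=4, D=4, E=1, F=4) → (A=0, B=4, C=4, D=4, E=2, F=4)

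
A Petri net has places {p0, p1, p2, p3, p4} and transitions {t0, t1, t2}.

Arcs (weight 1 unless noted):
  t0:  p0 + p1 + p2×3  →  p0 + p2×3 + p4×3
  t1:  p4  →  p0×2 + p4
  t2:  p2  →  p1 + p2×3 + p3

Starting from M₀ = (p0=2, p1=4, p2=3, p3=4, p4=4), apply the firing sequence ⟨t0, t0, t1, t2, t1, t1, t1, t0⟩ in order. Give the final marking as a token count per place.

step 1: fire t0:  (p0=2, p1=4, p2=3, p3=4, p4=4) → (p0=2, p1=3, p2=3, p3=4, p4=7)
step 2: fire t0:  (p0=2, p1=3, p2=3, p3=4, p4=7) → (p0=2, p1=2, p2=3, p3=4, p4=10)
step 3: fire t1:  (p0=2, p1=2, p2=3, p3=4, p4=10) → (p0=4, p1=2, p2=3, p3=4, p4=10)
step 4: fire t2:  (p0=4, p1=2, p2=3, p3=4, p4=10) → (p0=4, p1=3, p2=5, p3=5, p4=10)
step 5: fire t1:  (p0=4, p1=3, p2=5, p3=5, p4=10) → (p0=6, p1=3, p2=5, p3=5, p4=10)
step 6: fire t1:  (p0=6, p1=3, p2=5, p3=5, p4=10) → (p0=8, p1=3, p2=5, p3=5, p4=10)
step 7: fire t1:  (p0=8, p1=3, p2=5, p3=5, p4=10) → (p0=10, p1=3, p2=5, p3=5, p4=10)
step 8: fire t0:  (p0=10, p1=3, p2=5, p3=5, p4=10) → (p0=10, p1=2, p2=5, p3=5, p4=13)

(p0=10, p1=2, p2=5, p3=5, p4=13)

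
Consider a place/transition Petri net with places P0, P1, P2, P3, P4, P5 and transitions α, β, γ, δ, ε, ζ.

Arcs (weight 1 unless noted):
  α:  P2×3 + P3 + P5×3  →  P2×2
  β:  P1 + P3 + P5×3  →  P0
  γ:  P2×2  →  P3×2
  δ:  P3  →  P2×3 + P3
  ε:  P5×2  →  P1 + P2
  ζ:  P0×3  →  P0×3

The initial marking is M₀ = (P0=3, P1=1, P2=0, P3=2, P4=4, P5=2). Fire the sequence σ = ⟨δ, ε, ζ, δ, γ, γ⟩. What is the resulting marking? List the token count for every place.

step 1: fire δ:  (P0=3, P1=1, P2=0, P3=2, P4=4, P5=2) → (P0=3, P1=1, P2=3, P3=2, P4=4, P5=2)
step 2: fire ε:  (P0=3, P1=1, P2=3, P3=2, P4=4, P5=2) → (P0=3, P1=2, P2=4, P3=2, P4=4, P5=0)
step 3: fire ζ:  (P0=3, P1=2, P2=4, P3=2, P4=4, P5=0) → (P0=3, P1=2, P2=4, P3=2, P4=4, P5=0)
step 4: fire δ:  (P0=3, P1=2, P2=4, P3=2, P4=4, P5=0) → (P0=3, P1=2, P2=7, P3=2, P4=4, P5=0)
step 5: fire γ:  (P0=3, P1=2, P2=7, P3=2, P4=4, P5=0) → (P0=3, P1=2, P2=5, P3=4, P4=4, P5=0)
step 6: fire γ:  (P0=3, P1=2, P2=5, P3=4, P4=4, P5=0) → (P0=3, P1=2, P2=3, P3=6, P4=4, P5=0)

(P0=3, P1=2, P2=3, P3=6, P4=4, P5=0)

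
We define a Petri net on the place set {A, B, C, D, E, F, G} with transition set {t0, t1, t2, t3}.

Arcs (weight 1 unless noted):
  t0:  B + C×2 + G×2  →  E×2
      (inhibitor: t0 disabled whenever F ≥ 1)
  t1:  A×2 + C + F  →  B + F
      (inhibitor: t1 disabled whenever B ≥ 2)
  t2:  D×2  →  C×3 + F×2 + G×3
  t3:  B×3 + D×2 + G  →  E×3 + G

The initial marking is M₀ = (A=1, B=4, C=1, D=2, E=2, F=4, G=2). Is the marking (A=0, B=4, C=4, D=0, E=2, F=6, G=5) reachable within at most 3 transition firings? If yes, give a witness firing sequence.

depth 0: 1 marking
depth 1: 3 markings reached so far
depth 2: 3 markings reached so far
(frontier empty at depth 2; search complete)
target is not among the 3 markings reachable within 3 steps

NO — not reachable within 3 firings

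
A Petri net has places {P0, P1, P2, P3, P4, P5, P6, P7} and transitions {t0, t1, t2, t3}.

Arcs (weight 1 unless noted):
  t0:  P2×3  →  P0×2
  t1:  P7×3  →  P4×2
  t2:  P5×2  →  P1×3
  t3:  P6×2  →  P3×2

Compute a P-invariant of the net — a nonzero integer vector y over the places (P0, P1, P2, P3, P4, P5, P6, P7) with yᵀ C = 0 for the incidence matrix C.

y = (P0:3, P1:0, P2:2, P3:0, P4:0, P5:0, P6:0, P7:0)

Incidence matrix C (rows=places, cols=transitions):
       t0   t1   t2   t3
   P0   2    0    0    0
   P1   0    0    3    0
   P2  -3    0    0    0
   P3   0    0    0    2
   P4   0    2    0    0
   P5   0    0   -2    0
   P6   0    0    0   -2
   P7   0   -3    0    0

Candidate y = [3, 0, 2, 0, 0, 0, 0, 0]; check y·C column-wise:
  col t0: 3·2 + 2·-3 = 0
  col t1: 3·0 + 2·0 + 0·2 + 0·-3 = 0
  col t2: 3·0 + 0·3 + 2·0 + 0·-2 = 0
  col t3: 3·0 + 2·0 + 0·2 + 0·-2 = 0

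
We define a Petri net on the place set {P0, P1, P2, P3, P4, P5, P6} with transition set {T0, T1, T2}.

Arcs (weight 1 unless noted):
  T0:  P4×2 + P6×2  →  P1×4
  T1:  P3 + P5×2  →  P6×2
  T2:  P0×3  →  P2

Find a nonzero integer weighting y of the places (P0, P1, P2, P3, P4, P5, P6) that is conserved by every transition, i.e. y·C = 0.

y = (P0:1, P1:0, P2:3, P3:0, P4:0, P5:0, P6:0)

Incidence matrix C (rows=places, cols=transitions):
       T0   T1   T2
   P0   0    0   -3
   P1   4    0    0
   P2   0    0    1
   P3   0   -1    0
   P4  -2    0    0
   P5   0   -2    0
   P6  -2    2    0

Candidate y = [1, 0, 3, 0, 0, 0, 0]; check y·C column-wise:
  col T0: 1·0 + 0·4 + 3·0 + 0·-2 + 0·-2 = 0
  col T1: 1·0 + 3·0 + 0·-1 + 0·-2 + 0·2 = 0
  col T2: 1·-3 + 3·1 = 0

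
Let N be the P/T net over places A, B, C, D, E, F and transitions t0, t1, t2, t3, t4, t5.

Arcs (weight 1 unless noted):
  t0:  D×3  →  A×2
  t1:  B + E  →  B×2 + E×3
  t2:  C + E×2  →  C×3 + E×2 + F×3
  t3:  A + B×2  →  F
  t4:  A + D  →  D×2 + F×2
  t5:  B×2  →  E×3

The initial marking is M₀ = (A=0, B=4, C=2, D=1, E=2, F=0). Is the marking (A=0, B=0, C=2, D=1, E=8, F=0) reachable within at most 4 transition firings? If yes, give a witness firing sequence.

YES — reachable via ⟨t5, t5⟩ (2 firings)

step 1: fire t5:  (A=0, B=4, C=2, D=1, E=2, F=0) → (A=0, B=2, C=2, D=1, E=5, F=0)
step 2: fire t5:  (A=0, B=2, C=2, D=1, E=5, F=0) → (A=0, B=0, C=2, D=1, E=8, F=0)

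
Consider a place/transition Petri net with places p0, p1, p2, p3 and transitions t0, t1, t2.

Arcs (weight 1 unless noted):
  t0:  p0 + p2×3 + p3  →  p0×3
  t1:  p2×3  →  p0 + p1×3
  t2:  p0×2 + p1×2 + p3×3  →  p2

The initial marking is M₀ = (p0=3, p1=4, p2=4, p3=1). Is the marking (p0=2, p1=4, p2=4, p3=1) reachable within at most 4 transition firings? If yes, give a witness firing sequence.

NO — not reachable within 4 firings

depth 0: 1 marking
depth 1: 3 markings reached so far
depth 2: 3 markings reached so far
(frontier empty at depth 2; search complete)
target is not among the 3 markings reachable within 4 steps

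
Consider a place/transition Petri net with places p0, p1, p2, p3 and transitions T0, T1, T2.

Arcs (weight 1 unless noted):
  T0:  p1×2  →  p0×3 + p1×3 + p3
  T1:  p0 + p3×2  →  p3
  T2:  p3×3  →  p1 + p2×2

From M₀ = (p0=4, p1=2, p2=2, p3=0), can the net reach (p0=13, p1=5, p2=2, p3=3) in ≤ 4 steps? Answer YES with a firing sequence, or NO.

YES — reachable via ⟨T0, T0, T0⟩ (3 firings)

step 1: fire T0:  (p0=4, p1=2, p2=2, p3=0) → (p0=7, p1=3, p2=2, p3=1)
step 2: fire T0:  (p0=7, p1=3, p2=2, p3=1) → (p0=10, p1=4, p2=2, p3=2)
step 3: fire T0:  (p0=10, p1=4, p2=2, p3=2) → (p0=13, p1=5, p2=2, p3=3)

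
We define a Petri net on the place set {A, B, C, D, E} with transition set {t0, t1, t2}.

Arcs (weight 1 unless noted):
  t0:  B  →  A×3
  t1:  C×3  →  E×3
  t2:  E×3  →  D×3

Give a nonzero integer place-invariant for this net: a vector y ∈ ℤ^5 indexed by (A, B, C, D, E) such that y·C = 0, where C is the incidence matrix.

y = (A:1, B:3, C:0, D:0, E:0)

Incidence matrix C (rows=places, cols=transitions):
       t0   t1   t2
    A   3    0    0
    B  -1    0    0
    C   0   -3    0
    D   0    0    3
    E   0    3   -3

Candidate y = [1, 3, 0, 0, 0]; check y·C column-wise:
  col t0: 1·3 + 3·-1 = 0
  col t1: 1·0 + 3·0 + 0·-3 + 0·3 = 0
  col t2: 1·0 + 3·0 + 0·3 + 0·-3 = 0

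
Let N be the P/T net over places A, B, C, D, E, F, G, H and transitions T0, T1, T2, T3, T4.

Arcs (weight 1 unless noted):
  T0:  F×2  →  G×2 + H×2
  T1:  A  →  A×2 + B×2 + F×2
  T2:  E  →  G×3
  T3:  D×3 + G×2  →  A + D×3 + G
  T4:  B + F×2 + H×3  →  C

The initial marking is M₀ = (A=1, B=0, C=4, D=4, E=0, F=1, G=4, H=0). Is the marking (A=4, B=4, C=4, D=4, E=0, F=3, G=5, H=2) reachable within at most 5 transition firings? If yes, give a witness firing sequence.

YES — reachable via ⟨T1, T0, T1, T3⟩ (4 firings)

step 1: fire T1:  (A=1, B=0, C=4, D=4, E=0, F=1, G=4, H=0) → (A=2, B=2, C=4, D=4, E=0, F=3, G=4, H=0)
step 2: fire T0:  (A=2, B=2, C=4, D=4, E=0, F=3, G=4, H=0) → (A=2, B=2, C=4, D=4, E=0, F=1, G=6, H=2)
step 3: fire T1:  (A=2, B=2, C=4, D=4, E=0, F=1, G=6, H=2) → (A=3, B=4, C=4, D=4, E=0, F=3, G=6, H=2)
step 4: fire T3:  (A=3, B=4, C=4, D=4, E=0, F=3, G=6, H=2) → (A=4, B=4, C=4, D=4, E=0, F=3, G=5, H=2)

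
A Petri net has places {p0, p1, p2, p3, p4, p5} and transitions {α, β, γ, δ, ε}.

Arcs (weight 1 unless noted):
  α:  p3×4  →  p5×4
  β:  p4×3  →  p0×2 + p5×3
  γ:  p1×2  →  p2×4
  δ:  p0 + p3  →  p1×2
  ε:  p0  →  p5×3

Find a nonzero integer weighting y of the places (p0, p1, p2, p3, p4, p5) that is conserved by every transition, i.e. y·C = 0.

Incidence matrix C (rows=places, cols=transitions):
        α    β    γ    δ    ε
   p0   0    2    0   -1   -1
   p1   0    0   -2    2    0
   p2   0    0    4    0    0
   p3  -4    0    0   -1    0
   p4   0   -3    0    0    0
   p5   4    3    0    0    3

Candidate y = [3, 2, 1, 1, 3, 1]; check y·C column-wise:
  col α: 3·0 + 2·0 + 1·0 + 1·-4 + 3·0 + 1·4 = 0
  col β: 3·2 + 2·0 + 1·0 + 1·0 + 3·-3 + 1·3 = 0
  col γ: 3·0 + 2·-2 + 1·4 + 1·0 + 3·0 + 1·0 = 0
  col δ: 3·-1 + 2·2 + 1·0 + 1·-1 + 3·0 + 1·0 = 0
  col ε: 3·-1 + 2·0 + 1·0 + 1·0 + 3·0 + 1·3 = 0

y = (p0:3, p1:2, p2:1, p3:1, p4:3, p5:1)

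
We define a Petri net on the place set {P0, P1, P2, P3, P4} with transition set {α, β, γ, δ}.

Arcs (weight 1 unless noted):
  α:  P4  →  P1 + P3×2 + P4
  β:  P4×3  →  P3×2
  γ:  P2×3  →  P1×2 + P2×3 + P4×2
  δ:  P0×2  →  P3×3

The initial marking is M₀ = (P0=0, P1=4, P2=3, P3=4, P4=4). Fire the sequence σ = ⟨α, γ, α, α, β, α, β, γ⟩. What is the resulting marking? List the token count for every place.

step 1: fire α:  (P0=0, P1=4, P2=3, P3=4, P4=4) → (P0=0, P1=5, P2=3, P3=6, P4=4)
step 2: fire γ:  (P0=0, P1=5, P2=3, P3=6, P4=4) → (P0=0, P1=7, P2=3, P3=6, P4=6)
step 3: fire α:  (P0=0, P1=7, P2=3, P3=6, P4=6) → (P0=0, P1=8, P2=3, P3=8, P4=6)
step 4: fire α:  (P0=0, P1=8, P2=3, P3=8, P4=6) → (P0=0, P1=9, P2=3, P3=10, P4=6)
step 5: fire β:  (P0=0, P1=9, P2=3, P3=10, P4=6) → (P0=0, P1=9, P2=3, P3=12, P4=3)
step 6: fire α:  (P0=0, P1=9, P2=3, P3=12, P4=3) → (P0=0, P1=10, P2=3, P3=14, P4=3)
step 7: fire β:  (P0=0, P1=10, P2=3, P3=14, P4=3) → (P0=0, P1=10, P2=3, P3=16, P4=0)
step 8: fire γ:  (P0=0, P1=10, P2=3, P3=16, P4=0) → (P0=0, P1=12, P2=3, P3=16, P4=2)

(P0=0, P1=12, P2=3, P3=16, P4=2)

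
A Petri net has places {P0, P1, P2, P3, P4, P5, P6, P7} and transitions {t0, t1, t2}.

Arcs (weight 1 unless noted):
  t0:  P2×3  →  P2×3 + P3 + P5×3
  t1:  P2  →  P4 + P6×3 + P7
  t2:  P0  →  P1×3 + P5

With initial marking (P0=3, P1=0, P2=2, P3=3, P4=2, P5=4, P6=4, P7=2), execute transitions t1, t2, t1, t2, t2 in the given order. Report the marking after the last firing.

(P0=0, P1=9, P2=0, P3=3, P4=4, P5=7, P6=10, P7=4)

step 1: fire t1:  (P0=3, P1=0, P2=2, P3=3, P4=2, P5=4, P6=4, P7=2) → (P0=3, P1=0, P2=1, P3=3, P4=3, P5=4, P6=7, P7=3)
step 2: fire t2:  (P0=3, P1=0, P2=1, P3=3, P4=3, P5=4, P6=7, P7=3) → (P0=2, P1=3, P2=1, P3=3, P4=3, P5=5, P6=7, P7=3)
step 3: fire t1:  (P0=2, P1=3, P2=1, P3=3, P4=3, P5=5, P6=7, P7=3) → (P0=2, P1=3, P2=0, P3=3, P4=4, P5=5, P6=10, P7=4)
step 4: fire t2:  (P0=2, P1=3, P2=0, P3=3, P4=4, P5=5, P6=10, P7=4) → (P0=1, P1=6, P2=0, P3=3, P4=4, P5=6, P6=10, P7=4)
step 5: fire t2:  (P0=1, P1=6, P2=0, P3=3, P4=4, P5=6, P6=10, P7=4) → (P0=0, P1=9, P2=0, P3=3, P4=4, P5=7, P6=10, P7=4)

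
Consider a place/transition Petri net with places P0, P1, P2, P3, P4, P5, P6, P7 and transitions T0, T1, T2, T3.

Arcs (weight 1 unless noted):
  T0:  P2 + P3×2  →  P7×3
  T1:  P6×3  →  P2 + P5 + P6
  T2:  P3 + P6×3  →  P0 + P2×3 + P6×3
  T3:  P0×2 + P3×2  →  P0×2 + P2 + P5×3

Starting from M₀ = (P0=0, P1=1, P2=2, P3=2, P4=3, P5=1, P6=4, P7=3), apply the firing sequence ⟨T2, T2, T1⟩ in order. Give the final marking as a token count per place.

(P0=2, P1=1, P2=9, P3=0, P4=3, P5=2, P6=2, P7=3)

step 1: fire T2:  (P0=0, P1=1, P2=2, P3=2, P4=3, P5=1, P6=4, P7=3) → (P0=1, P1=1, P2=5, P3=1, P4=3, P5=1, P6=4, P7=3)
step 2: fire T2:  (P0=1, P1=1, P2=5, P3=1, P4=3, P5=1, P6=4, P7=3) → (P0=2, P1=1, P2=8, P3=0, P4=3, P5=1, P6=4, P7=3)
step 3: fire T1:  (P0=2, P1=1, P2=8, P3=0, P4=3, P5=1, P6=4, P7=3) → (P0=2, P1=1, P2=9, P3=0, P4=3, P5=2, P6=2, P7=3)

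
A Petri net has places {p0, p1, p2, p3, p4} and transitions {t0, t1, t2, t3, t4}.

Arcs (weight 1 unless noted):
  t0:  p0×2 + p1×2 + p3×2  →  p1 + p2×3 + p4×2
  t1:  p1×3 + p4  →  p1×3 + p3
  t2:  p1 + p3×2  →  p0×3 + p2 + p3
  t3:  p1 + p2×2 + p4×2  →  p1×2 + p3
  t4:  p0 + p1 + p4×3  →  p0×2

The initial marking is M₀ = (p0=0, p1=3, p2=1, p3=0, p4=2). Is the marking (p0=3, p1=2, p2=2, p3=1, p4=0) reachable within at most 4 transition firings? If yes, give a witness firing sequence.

step 1: fire t1:  (p0=0, p1=3, p2=1, p3=0, p4=2) → (p0=0, p1=3, p2=1, p3=1, p4=1)
step 2: fire t1:  (p0=0, p1=3, p2=1, p3=1, p4=1) → (p0=0, p1=3, p2=1, p3=2, p4=0)
step 3: fire t2:  (p0=0, p1=3, p2=1, p3=2, p4=0) → (p0=3, p1=2, p2=2, p3=1, p4=0)

YES — reachable via ⟨t1, t1, t2⟩ (3 firings)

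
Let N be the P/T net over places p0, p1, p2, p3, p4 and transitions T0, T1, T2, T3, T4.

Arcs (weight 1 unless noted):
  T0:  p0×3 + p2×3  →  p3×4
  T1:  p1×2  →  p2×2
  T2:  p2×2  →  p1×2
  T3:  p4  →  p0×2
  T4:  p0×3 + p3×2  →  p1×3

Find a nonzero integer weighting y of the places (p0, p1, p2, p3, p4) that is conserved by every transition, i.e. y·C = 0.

y = (p0:1, p1:3, p2:3, p3:3, p4:2)

Incidence matrix C (rows=places, cols=transitions):
       T0   T1   T2   T3   T4
   p0  -3    0    0    2   -3
   p1   0   -2    2    0    3
   p2  -3    2   -2    0    0
   p3   4    0    0    0   -2
   p4   0    0    0   -1    0

Candidate y = [1, 3, 3, 3, 2]; check y·C column-wise:
  col T0: 1·-3 + 3·0 + 3·-3 + 3·4 + 2·0 = 0
  col T1: 1·0 + 3·-2 + 3·2 + 3·0 + 2·0 = 0
  col T2: 1·0 + 3·2 + 3·-2 + 3·0 + 2·0 = 0
  col T3: 1·2 + 3·0 + 3·0 + 3·0 + 2·-1 = 0
  col T4: 1·-3 + 3·3 + 3·0 + 3·-2 + 2·0 = 0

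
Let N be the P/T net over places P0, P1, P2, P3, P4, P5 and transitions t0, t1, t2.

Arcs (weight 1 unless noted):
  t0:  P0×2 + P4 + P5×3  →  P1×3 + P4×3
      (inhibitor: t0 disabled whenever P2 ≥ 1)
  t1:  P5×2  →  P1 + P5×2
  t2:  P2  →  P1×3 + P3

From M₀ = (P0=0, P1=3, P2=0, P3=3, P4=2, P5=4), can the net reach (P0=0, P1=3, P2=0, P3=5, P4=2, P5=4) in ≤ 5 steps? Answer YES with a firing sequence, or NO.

NO — not reachable within 5 firings

depth 0: 1 marking
depth 1: 2 markings reached so far
depth 2: 3 markings reached so far
depth 3: 4 markings reached so far
depth 4: 5 markings reached so far
depth 5: 6 markings reached so far
target is not among the 6 markings reachable within 5 steps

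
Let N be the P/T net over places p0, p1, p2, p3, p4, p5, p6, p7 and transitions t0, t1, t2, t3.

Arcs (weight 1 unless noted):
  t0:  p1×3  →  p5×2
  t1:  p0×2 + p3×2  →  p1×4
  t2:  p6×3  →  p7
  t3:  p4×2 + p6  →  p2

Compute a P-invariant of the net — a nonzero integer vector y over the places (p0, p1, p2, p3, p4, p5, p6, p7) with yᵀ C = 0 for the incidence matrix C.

y = (p0:1, p1:0, p2:0, p3:-1, p4:0, p5:0, p6:0, p7:0)

Incidence matrix C (rows=places, cols=transitions):
       t0   t1   t2   t3
   p0   0   -2    0    0
   p1  -3    4    0    0
   p2   0    0    0    1
   p3   0   -2    0    0
   p4   0    0    0   -2
   p5   2    0    0    0
   p6   0    0   -3   -1
   p7   0    0    1    0

Candidate y = [1, 0, 0, -1, 0, 0, 0, 0]; check y·C column-wise:
  col t0: 1·0 + 0·-3 + -1·0 + 0·2 = 0
  col t1: 1·-2 + 0·4 + -1·-2 = 0
  col t2: 1·0 + -1·0 + 0·-3 + 0·1 = 0
  col t3: 1·0 + 0·1 + -1·0 + 0·-2 + 0·-1 = 0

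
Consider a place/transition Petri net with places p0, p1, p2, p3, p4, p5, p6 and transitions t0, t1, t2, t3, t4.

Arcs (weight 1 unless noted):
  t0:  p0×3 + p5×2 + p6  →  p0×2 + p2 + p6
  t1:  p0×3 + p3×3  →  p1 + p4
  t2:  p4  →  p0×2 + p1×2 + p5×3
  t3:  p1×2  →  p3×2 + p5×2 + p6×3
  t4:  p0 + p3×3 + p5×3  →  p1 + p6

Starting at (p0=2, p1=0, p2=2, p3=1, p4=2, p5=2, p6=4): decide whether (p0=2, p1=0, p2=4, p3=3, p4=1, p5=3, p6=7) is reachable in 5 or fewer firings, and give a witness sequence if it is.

YES — reachable via ⟨t2, t0, t0, t3⟩ (4 firings)

step 1: fire t2:  (p0=2, p1=0, p2=2, p3=1, p4=2, p5=2, p6=4) → (p0=4, p1=2, p2=2, p3=1, p4=1, p5=5, p6=4)
step 2: fire t0:  (p0=4, p1=2, p2=2, p3=1, p4=1, p5=5, p6=4) → (p0=3, p1=2, p2=3, p3=1, p4=1, p5=3, p6=4)
step 3: fire t0:  (p0=3, p1=2, p2=3, p3=1, p4=1, p5=3, p6=4) → (p0=2, p1=2, p2=4, p3=1, p4=1, p5=1, p6=4)
step 4: fire t3:  (p0=2, p1=2, p2=4, p3=1, p4=1, p5=1, p6=4) → (p0=2, p1=0, p2=4, p3=3, p4=1, p5=3, p6=7)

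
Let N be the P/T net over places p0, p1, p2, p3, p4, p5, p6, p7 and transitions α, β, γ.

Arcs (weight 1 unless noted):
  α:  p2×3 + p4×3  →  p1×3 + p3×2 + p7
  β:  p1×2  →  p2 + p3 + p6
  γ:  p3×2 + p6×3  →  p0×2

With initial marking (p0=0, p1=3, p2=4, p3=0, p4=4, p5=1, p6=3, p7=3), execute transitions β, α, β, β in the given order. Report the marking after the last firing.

(p0=0, p1=0, p2=4, p3=5, p4=1, p5=1, p6=6, p7=4)

step 1: fire β:  (p0=0, p1=3, p2=4, p3=0, p4=4, p5=1, p6=3, p7=3) → (p0=0, p1=1, p2=5, p3=1, p4=4, p5=1, p6=4, p7=3)
step 2: fire α:  (p0=0, p1=1, p2=5, p3=1, p4=4, p5=1, p6=4, p7=3) → (p0=0, p1=4, p2=2, p3=3, p4=1, p5=1, p6=4, p7=4)
step 3: fire β:  (p0=0, p1=4, p2=2, p3=3, p4=1, p5=1, p6=4, p7=4) → (p0=0, p1=2, p2=3, p3=4, p4=1, p5=1, p6=5, p7=4)
step 4: fire β:  (p0=0, p1=2, p2=3, p3=4, p4=1, p5=1, p6=5, p7=4) → (p0=0, p1=0, p2=4, p3=5, p4=1, p5=1, p6=6, p7=4)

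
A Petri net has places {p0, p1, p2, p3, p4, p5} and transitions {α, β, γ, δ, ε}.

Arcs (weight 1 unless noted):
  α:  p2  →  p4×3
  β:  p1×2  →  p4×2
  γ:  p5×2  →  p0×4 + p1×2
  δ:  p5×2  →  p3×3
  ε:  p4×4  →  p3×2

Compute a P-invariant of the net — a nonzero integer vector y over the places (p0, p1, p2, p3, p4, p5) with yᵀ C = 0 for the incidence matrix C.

y = (p0:1, p1:1, p2:3, p3:2, p4:1, p5:3)

Incidence matrix C (rows=places, cols=transitions):
        α    β    γ    δ    ε
   p0   0    0    4    0    0
   p1   0   -2    2    0    0
   p2  -1    0    0    0    0
   p3   0    0    0    3    2
   p4   3    2    0    0   -4
   p5   0    0   -2   -2    0

Candidate y = [1, 1, 3, 2, 1, 3]; check y·C column-wise:
  col α: 1·0 + 1·0 + 3·-1 + 2·0 + 1·3 + 3·0 = 0
  col β: 1·0 + 1·-2 + 3·0 + 2·0 + 1·2 + 3·0 = 0
  col γ: 1·4 + 1·2 + 3·0 + 2·0 + 1·0 + 3·-2 = 0
  col δ: 1·0 + 1·0 + 3·0 + 2·3 + 1·0 + 3·-2 = 0
  col ε: 1·0 + 1·0 + 3·0 + 2·2 + 1·-4 + 3·0 = 0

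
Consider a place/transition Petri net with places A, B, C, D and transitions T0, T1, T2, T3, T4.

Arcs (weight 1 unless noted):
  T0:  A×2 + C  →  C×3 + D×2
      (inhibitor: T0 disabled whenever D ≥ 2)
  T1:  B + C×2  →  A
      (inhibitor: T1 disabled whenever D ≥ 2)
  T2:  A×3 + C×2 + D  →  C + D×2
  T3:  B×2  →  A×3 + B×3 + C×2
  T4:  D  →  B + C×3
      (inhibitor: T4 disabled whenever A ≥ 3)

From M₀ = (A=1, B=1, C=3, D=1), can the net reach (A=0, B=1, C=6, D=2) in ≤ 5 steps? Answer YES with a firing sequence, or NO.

step 1: fire T1:  (A=1, B=1, C=3, D=1) → (A=2, B=0, C=1, D=1)
step 2: fire T0:  (A=2, B=0, C=1, D=1) → (A=0, B=0, C=3, D=3)
step 3: fire T4:  (A=0, B=0, C=3, D=3) → (A=0, B=1, C=6, D=2)

YES — reachable via ⟨T1, T0, T4⟩ (3 firings)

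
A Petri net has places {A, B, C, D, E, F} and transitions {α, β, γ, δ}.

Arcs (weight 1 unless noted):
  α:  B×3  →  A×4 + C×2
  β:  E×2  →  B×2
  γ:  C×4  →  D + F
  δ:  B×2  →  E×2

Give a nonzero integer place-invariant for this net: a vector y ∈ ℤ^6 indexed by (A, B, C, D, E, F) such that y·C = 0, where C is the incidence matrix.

Incidence matrix C (rows=places, cols=transitions):
        α    β    γ    δ
    A   4    0    0    0
    B  -3    2    0   -2
    C   2    0   -4    0
    D   0    0    1    0
    E   0   -2    0    2
    F   0    0    1    0

Candidate y = [1, 0, -2, -8, 0, 0]; check y·C column-wise:
  col α: 1·4 + 0·-3 + -2·2 + -8·0 = 0
  col β: 1·0 + 0·2 + -2·0 + -8·0 + 0·-2 = 0
  col γ: 1·0 + -2·-4 + -8·1 + 0·1 = 0
  col δ: 1·0 + 0·-2 + -2·0 + -8·0 + 0·2 = 0

y = (A:1, B:0, C:-2, D:-8, E:0, F:0)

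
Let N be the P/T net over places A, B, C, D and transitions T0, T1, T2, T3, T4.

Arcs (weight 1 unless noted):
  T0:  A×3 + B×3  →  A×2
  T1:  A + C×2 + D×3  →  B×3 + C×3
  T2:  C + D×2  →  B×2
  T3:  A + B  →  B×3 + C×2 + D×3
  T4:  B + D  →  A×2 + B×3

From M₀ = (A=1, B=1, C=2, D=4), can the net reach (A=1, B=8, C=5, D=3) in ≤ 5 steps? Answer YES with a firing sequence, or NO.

YES — reachable via ⟨T1, T4, T3⟩ (3 firings)

step 1: fire T1:  (A=1, B=1, C=2, D=4) → (A=0, B=4, C=3, D=1)
step 2: fire T4:  (A=0, B=4, C=3, D=1) → (A=2, B=6, C=3, D=0)
step 3: fire T3:  (A=2, B=6, C=3, D=0) → (A=1, B=8, C=5, D=3)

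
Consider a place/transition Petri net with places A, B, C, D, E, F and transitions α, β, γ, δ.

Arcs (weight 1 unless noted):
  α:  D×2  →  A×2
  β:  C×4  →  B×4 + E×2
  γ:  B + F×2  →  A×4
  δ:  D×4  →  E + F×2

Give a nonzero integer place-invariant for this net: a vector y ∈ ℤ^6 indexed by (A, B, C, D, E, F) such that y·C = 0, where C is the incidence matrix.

Incidence matrix C (rows=places, cols=transitions):
        α    β    γ    δ
    A   2    0    4    0
    B   0    4   -1    0
    C   0   -4    0    0
    D  -2    0    0   -4
    E   0    2    0    1
    F   0    0   -2    2

Candidate y = [1, 4, 6, 1, 4, 0]; check y·C column-wise:
  col α: 1·2 + 4·0 + 6·0 + 1·-2 + 4·0 = 0
  col β: 1·0 + 4·4 + 6·-4 + 1·0 + 4·2 = 0
  col γ: 1·4 + 4·-1 + 6·0 + 1·0 + 4·0 + 0·-2 = 0
  col δ: 1·0 + 4·0 + 6·0 + 1·-4 + 4·1 + 0·2 = 0

y = (A:1, B:4, C:6, D:1, E:4, F:0)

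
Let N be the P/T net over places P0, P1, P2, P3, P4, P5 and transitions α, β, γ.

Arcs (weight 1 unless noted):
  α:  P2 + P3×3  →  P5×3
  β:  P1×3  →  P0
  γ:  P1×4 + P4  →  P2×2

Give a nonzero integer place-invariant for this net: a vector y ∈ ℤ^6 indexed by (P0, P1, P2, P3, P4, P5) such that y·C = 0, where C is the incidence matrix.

Incidence matrix C (rows=places, cols=transitions):
        α    β    γ
   P0   0    1    0
   P1   0   -3   -4
   P2  -1    0    2
   P3  -3    0    0
   P4   0    0   -1
   P5   3    0    0

Candidate y = [9, 3, 6, -2, 0, 0]; check y·C column-wise:
  col α: 9·0 + 3·0 + 6·-1 + -2·-3 + 0·3 = 0
  col β: 9·1 + 3·-3 + 6·0 + -2·0 = 0
  col γ: 9·0 + 3·-4 + 6·2 + -2·0 + 0·-1 = 0

y = (P0:9, P1:3, P2:6, P3:-2, P4:0, P5:0)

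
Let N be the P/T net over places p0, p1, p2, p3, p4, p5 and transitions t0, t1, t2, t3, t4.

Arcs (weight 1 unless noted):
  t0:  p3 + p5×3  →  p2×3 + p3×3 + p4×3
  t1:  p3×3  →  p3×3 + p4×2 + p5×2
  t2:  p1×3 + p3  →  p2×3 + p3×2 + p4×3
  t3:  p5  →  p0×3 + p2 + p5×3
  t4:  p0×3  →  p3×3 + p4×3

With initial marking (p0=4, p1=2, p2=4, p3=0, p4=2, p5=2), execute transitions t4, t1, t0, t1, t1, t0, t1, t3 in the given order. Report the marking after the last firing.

(p0=4, p1=2, p2=11, p3=7, p4=19, p5=6)

step 1: fire t4:  (p0=4, p1=2, p2=4, p3=0, p4=2, p5=2) → (p0=1, p1=2, p2=4, p3=3, p4=5, p5=2)
step 2: fire t1:  (p0=1, p1=2, p2=4, p3=3, p4=5, p5=2) → (p0=1, p1=2, p2=4, p3=3, p4=7, p5=4)
step 3: fire t0:  (p0=1, p1=2, p2=4, p3=3, p4=7, p5=4) → (p0=1, p1=2, p2=7, p3=5, p4=10, p5=1)
step 4: fire t1:  (p0=1, p1=2, p2=7, p3=5, p4=10, p5=1) → (p0=1, p1=2, p2=7, p3=5, p4=12, p5=3)
step 5: fire t1:  (p0=1, p1=2, p2=7, p3=5, p4=12, p5=3) → (p0=1, p1=2, p2=7, p3=5, p4=14, p5=5)
step 6: fire t0:  (p0=1, p1=2, p2=7, p3=5, p4=14, p5=5) → (p0=1, p1=2, p2=10, p3=7, p4=17, p5=2)
step 7: fire t1:  (p0=1, p1=2, p2=10, p3=7, p4=17, p5=2) → (p0=1, p1=2, p2=10, p3=7, p4=19, p5=4)
step 8: fire t3:  (p0=1, p1=2, p2=10, p3=7, p4=19, p5=4) → (p0=4, p1=2, p2=11, p3=7, p4=19, p5=6)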